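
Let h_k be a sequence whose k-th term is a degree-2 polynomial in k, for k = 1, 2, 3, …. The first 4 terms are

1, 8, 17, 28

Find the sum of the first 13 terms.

1131

1st diffs: 7, 9, 11.
2nd diffs: 2, 2 (constant).
Newton forward-difference form: h_k = 1 + 7·C(k-1,1) + 2·C(k-1,2).
Continuing: …, 41, 56, 73, 92, …, h_{13} = 217.
Summing k = 1..13 (13 terms) gives 1131.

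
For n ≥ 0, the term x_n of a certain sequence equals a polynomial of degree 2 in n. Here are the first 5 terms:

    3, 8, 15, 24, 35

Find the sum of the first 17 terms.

1st diffs: 5, 7, 9, 11.
2nd diffs: 2, 2, 2 (constant).
So x_n = n^2 + 4n + 3.
Continuing: …, 48, 63, 80, 99, …, x_{16} = 323.
Summing n = 0..16 (17 terms) gives 2091.

2091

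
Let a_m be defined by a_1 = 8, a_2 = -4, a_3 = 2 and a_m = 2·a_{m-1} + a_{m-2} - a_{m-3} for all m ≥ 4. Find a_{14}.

Step forward from the initial values:
a_4 = -8  a_5 = -10  a_6 = -30  …  a_{11} = -1620  a_{12} = -3642  a_{13} = -8182  a_{14} = -18386.

-18386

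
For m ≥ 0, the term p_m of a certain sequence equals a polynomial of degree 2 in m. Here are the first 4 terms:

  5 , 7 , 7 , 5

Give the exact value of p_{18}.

-265

1st diffs: 2, 0, -2.
2nd diffs: -2, -2 (constant).
Newton forward-difference form: p_m = 5 + 2·C(m,1) + (-2)·C(m,2).
At m = 18: m = 18, so p_{18} = 5 + 36 - 306 = -265.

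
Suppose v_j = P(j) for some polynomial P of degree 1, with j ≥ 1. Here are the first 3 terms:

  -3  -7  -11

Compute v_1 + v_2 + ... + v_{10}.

-210

1st diffs: -4, -4 (constant).
So v_j = -4j + 1.
Continuing: …, -15, -19, -23, -27, …, v_{10} = -39.
Summing j = 1..10 (10 terms) gives -210.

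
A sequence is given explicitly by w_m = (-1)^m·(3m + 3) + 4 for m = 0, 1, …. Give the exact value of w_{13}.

(-1)^13 = -1; 3m + 3 at m=13 is 42; so w_{13} = -38.

-38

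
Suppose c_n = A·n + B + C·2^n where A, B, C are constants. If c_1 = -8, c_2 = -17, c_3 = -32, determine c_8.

Write the equations: A + B + 2C = -8; 2A + B + 4C = -17; 3A + B + 8C = -32.
Subtracting the first from the second: A + 2C = -9.
Subtracting the second from the third: A + 4C = -15.
Solving: C = -3, A = -3, then B = 1.
Therefore c_8 = -24 + 1 + (-3)·256 = -791.

-791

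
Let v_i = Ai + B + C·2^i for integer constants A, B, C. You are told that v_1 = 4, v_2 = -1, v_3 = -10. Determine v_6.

-125

The three given values yield: A + B + 2C = 4; 2A + B + 4C = -1; 3A + B + 8C = -10.
Subtracting the first from the second: A + 2C = -5.
Subtracting the second from the third: A + 4C = -9.
Solving: C = -2, A = -1, then B = 9.
Hence v_6 = -1·6 + 9 + (-2)·64 = -125.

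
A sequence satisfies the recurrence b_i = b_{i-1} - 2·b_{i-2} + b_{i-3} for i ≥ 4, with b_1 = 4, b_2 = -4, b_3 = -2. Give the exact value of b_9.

44

Applying the relation repeatedly:
b_4 = 10;  b_5 = 10;  b_6 = -12;  b_7 = -22;  b_8 = 12;  b_9 = 44.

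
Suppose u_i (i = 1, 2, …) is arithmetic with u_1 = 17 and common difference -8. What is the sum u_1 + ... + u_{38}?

-4978

u_i = 17 + (i - 1)·(-8).
u_{38} = -279; S = 38·(17 + (-279))/2 = -4978.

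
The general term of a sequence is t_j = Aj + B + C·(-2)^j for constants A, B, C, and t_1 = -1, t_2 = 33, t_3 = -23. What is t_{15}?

Plug in j = 1, 2, 3: A + B - 2C = -1; 2A + B + 4C = 33; 3A + B - 8C = -23.
Subtracting the first from the second: A + 6C = 34.
Subtracting the second from the third: A - 12C = -56.
Solving: C = 5, A = 4, then B = 5.
Therefore t_{15} = 60 + 5 + 5·(-32768) = -163775.

-163775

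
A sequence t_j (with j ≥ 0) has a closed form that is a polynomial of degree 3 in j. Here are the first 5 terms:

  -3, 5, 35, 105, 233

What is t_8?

1685

1st diffs: 8, 30, 70, 128.
2nd diffs: 22, 40, 58.
3rd diffs: 18, 18 (constant).
So t_j = 3j^3 + 2j^2 + 3j - 3.
Evaluating at j = 8 gives t_8 = 1685.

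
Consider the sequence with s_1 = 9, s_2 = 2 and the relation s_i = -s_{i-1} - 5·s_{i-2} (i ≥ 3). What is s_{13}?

Iterate the recurrence:
s_3 = -47, s_4 = 37, s_5 = 198, …, s_{10} = -13123, s_{11} = 10558, s_{12} = 55057, s_{13} = -107847.

-107847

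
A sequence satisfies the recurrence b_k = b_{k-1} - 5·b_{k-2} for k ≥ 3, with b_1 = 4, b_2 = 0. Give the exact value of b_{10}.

Applying the relation repeatedly:
b_3 = -20; b_4 = -20; b_5 = 80; b_6 = 180; b_7 = -220; b_8 = -1120; b_9 = -20; b_{10} = 5580.

5580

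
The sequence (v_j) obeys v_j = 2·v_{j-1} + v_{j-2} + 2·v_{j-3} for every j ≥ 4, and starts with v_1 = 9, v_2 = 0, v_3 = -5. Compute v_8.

v_4 = 8;  v_5 = 11;  v_6 = 20;  v_7 = 67;  v_8 = 176.

176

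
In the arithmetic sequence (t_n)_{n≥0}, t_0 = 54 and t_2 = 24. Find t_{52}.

-726

Common difference d = (24 - 54) / (2 - 0) = -15.
t_n = 54 + (n - 0)·(-15).
t_{52} = 54 + 52·(-15) = -726.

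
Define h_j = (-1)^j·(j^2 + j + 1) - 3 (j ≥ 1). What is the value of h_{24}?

(-1)^24 = 1; j^2 + j + 1 at j=24 is 601; so h_{24} = 598.

598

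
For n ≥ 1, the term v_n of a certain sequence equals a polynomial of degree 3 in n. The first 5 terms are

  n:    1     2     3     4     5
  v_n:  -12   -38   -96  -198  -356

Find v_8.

1st diffs: -26, -58, -102, -158.
2nd diffs: -32, -44, -56.
3rd diffs: -12, -12 (constant).
So v_n = -2n^3 - 4n^2 - 6.
Evaluating at n = 8 gives v_8 = -1286.

-1286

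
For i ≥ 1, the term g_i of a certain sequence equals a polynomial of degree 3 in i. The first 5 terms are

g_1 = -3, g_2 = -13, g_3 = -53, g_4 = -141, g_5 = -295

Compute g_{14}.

-7621

1st diffs: -10, -40, -88, -154.
2nd diffs: -30, -48, -66.
3rd diffs: -18, -18 (constant).
Newton forward-difference form: g_i = -3 + (-10)·C(i-1,1) + (-30)·C(i-1,2) + (-18)·C(i-1,3).
At i = 14: i-1 = 13, so g_{14} = -3 - 130 - 2340 - 5148 = -7621.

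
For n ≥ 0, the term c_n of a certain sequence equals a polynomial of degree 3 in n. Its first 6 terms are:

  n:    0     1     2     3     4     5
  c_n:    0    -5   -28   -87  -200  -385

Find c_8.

1st diffs: -5, -23, -59, -113, -185.
2nd diffs: -18, -36, -54, -72.
3rd diffs: -18, -18, -18 (constant).
Newton forward-difference form: c_n = (-5)·C(n,1) + (-18)·C(n,2) + (-18)·C(n,3).
At n = 8: n = 8, so c_8 = -40 - 504 - 1008 = -1552.

-1552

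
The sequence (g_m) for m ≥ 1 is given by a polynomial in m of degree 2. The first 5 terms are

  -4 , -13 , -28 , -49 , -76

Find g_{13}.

-508

1st diffs: -9, -15, -21, -27.
2nd diffs: -6, -6, -6 (constant).
Newton forward-difference form: g_m = -4 + (-9)·C(m-1,1) + (-6)·C(m-1,2).
At m = 13: m-1 = 12, so g_{13} = -4 - 108 - 396 = -508.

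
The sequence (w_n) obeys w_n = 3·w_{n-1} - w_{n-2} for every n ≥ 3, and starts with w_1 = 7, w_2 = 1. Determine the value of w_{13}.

-77609

Compute successive terms:
w_3 = -4, w_4 = -13, w_5 = -35, …, w_{10} = -4325, w_{11} = -11323, w_{12} = -29644, w_{13} = -77609.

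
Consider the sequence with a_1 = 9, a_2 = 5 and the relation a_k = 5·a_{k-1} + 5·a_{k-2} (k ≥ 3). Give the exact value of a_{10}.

15271875

Applying the relation repeatedly:
a_3 = 70;  a_4 = 375;  a_5 = 2225;  a_6 = 13000;  a_7 = 76125;  a_8 = 445625;  a_9 = 2608750;  a_{10} = 15271875.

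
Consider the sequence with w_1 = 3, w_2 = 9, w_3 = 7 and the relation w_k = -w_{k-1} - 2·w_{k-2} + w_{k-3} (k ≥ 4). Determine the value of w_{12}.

829

Compute successive terms:
w_4 = -22, w_5 = 17, w_6 = 34, w_7 = -90, w_8 = 39, w_9 = 175, w_{10} = -343, w_{11} = 32, w_{12} = 829.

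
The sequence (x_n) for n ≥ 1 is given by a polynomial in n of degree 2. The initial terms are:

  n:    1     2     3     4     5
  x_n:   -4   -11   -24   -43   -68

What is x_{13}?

-484

1st diffs: -7, -13, -19, -25.
2nd diffs: -6, -6, -6 (constant).
So x_n = -3n^2 + 2n - 3.
Evaluating at n = 13 gives x_{13} = -484.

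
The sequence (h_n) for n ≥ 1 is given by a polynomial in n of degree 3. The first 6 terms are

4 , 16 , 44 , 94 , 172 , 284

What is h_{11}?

1564

1st diffs: 12, 28, 50, 78, 112.
2nd diffs: 16, 22, 28, 34.
3rd diffs: 6, 6, 6 (constant).
Newton forward-difference form: h_n = 4 + 12·C(n-1,1) + 16·C(n-1,2) + 6·C(n-1,3).
At n = 11: n-1 = 10, so h_{11} = 4 + 120 + 720 + 720 = 1564.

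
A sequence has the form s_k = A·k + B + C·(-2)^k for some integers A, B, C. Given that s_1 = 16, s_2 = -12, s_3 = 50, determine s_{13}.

The three given values yield: A + B - 2C = 16; 2A + B + 4C = -12; 3A + B - 8C = 50.
Subtracting the first from the second: A + 6C = -28.
Subtracting the second from the third: A - 12C = 62.
Solving: C = -5, A = 2, then B = 4.
So s_k = 2·k + 4 + (-5)·(-2)^k; at k=13 this is 40990.

40990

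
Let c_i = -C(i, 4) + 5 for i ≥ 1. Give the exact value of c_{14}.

C(14, 4) = 1001, so c_{14} = -996.

-996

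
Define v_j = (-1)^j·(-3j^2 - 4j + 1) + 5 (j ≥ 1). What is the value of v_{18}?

-1038

(-1)^18 = 1; -3j^2 - 4j + 1 at j=18 is -1043; so v_{18} = -1038.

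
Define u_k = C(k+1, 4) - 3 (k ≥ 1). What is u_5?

C(6, 4) = 15, so u_5 = 12.

12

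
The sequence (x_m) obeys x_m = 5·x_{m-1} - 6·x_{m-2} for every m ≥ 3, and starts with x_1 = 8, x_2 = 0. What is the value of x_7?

Compute successive terms:
x_3 = -48, x_4 = -240, x_5 = -912, x_6 = -3120, x_7 = -10128.
(Characteristic roots are 3 and 2.)

-10128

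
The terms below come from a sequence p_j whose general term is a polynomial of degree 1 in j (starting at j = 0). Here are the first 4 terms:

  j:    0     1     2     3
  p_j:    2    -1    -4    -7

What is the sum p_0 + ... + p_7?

-68

1st diffs: -3, -3, -3 (constant).
So p_j = -3j + 2.
Continuing: -10, -13, -16, -19.
Summing j = 0..7 (8 terms) gives -68.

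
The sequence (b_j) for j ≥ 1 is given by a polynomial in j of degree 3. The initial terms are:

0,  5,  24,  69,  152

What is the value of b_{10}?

1557

1st diffs: 5, 19, 45, 83.
2nd diffs: 14, 26, 38.
3rd diffs: 12, 12 (constant).
So b_j = 2j^3 - 5j^2 + 6j - 3.
Evaluating at j = 10 gives b_{10} = 1557.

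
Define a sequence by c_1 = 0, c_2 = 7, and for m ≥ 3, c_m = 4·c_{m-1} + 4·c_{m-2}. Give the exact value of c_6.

Compute successive terms:
c_3 = 28, c_4 = 140, c_5 = 672, c_6 = 3248.

3248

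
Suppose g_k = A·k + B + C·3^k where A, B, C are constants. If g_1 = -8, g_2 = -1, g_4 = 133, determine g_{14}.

9565859

Plug in k = 1, 2, 4: A + B + 3C = -8; 2A + B + 9C = -1; 4A + B + 81C = 133.
Subtracting the first from the second: A + 6C = 7.
Subtracting the second from the third: 2A + 72C = 134.
Solving: C = 2, A = -5, then B = -9.
Hence g_{14} = -5·14 + (-9) + 2·4782969 = 9565859.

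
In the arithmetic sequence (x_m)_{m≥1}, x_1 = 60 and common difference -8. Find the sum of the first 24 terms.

x_m = 60 + (m - 1)·(-8).
x_{24} = -124; S = 24·(60 + (-124))/2 = -768.

-768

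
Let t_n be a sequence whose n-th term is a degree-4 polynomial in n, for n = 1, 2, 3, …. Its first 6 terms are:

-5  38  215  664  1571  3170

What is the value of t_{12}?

1st diffs: 43, 177, 449, 907, 1599.
2nd diffs: 134, 272, 458, 692.
3rd diffs: 138, 186, 234.
4th diffs: 48, 48 (constant).
Newton forward-difference form: t_n = -5 + 43·C(n-1,1) + 134·C(n-1,2) + 138·C(n-1,3) + 48·C(n-1,4).
At n = 12: n-1 = 11, so t_{12} = -5 + 473 + 7370 + 22770 + 15840 = 46448.

46448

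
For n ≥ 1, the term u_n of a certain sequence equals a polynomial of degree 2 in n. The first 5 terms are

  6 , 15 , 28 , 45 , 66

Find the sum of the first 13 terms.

1st diffs: 9, 13, 17, 21.
2nd diffs: 4, 4, 4 (constant).
So u_n = 2n^2 + 3n + 1.
Continuing: …, 91, 120, 153, 190, …, u_{13} = 378.
Summing n = 1..13 (13 terms) gives 1924.

1924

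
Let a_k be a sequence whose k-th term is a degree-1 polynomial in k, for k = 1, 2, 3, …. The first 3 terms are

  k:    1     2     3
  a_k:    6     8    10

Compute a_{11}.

1st diffs: 2, 2 (constant).
So a_k = 2k + 4.
Evaluating at k = 11 gives a_{11} = 26.

26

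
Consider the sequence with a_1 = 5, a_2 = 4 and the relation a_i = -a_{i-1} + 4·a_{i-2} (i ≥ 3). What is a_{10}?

-4160

Applying the relation repeatedly:
a_3 = 16  a_4 = 0  a_5 = 64  a_6 = -64  a_7 = 320  a_8 = -576  a_9 = 1856  a_{10} = -4160.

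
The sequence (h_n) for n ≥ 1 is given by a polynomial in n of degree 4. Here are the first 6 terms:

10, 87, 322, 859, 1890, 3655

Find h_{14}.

1st diffs: 77, 235, 537, 1031, 1765.
2nd diffs: 158, 302, 494, 734.
3rd diffs: 144, 192, 240.
4th diffs: 48, 48 (constant).
Newton forward-difference form: h_n = 10 + 77·C(n-1,1) + 158·C(n-1,2) + 144·C(n-1,3) + 48·C(n-1,4).
At n = 14: n-1 = 13, so h_{14} = 10 + 1001 + 12324 + 41184 + 34320 = 88839.

88839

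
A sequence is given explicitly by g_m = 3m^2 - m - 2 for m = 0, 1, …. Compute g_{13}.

g_{13} = 3·13^2 - 1·13 - 2 = 492.

492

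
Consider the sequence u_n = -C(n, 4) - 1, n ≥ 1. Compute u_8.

-71

C(8, 4) = 70, so u_8 = -71.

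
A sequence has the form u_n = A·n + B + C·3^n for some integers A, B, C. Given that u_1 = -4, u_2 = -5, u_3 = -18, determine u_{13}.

At n = 1, 2, 3: A + B + 3C = -4; 2A + B + 9C = -5; 3A + B + 27C = -18.
Subtracting the first from the second: A + 6C = -1.
Subtracting the second from the third: A + 18C = -13.
Solving: C = -1, A = 5, then B = -6.
Hence u_{13} = 5·13 + (-6) + (-1)·1594323 = -1594264.

-1594264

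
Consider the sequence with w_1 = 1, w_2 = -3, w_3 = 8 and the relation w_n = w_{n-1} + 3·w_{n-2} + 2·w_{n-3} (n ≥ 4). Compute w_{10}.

w_4 = 1; w_5 = 19; w_6 = 38; w_7 = 97; w_8 = 249; w_9 = 616; w_{10} = 1557.

1557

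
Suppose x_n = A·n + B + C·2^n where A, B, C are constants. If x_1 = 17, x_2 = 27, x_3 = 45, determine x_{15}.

Write the equations: A + B + 2C = 17; 2A + B + 4C = 27; 3A + B + 8C = 45.
Subtracting the first from the second: A + 2C = 10.
Subtracting the second from the third: A + 4C = 18.
Solving: C = 4, A = 2, then B = 7.
Hence x_{15} = 2·15 + 7 + 4·32768 = 131109.

131109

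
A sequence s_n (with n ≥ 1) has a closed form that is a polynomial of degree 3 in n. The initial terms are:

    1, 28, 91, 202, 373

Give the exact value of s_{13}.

5341

1st diffs: 27, 63, 111, 171.
2nd diffs: 36, 48, 60.
3rd diffs: 12, 12 (constant).
So s_n = 2n^3 + 6n^2 - 5n - 2.
Evaluating at n = 13 gives s_{13} = 5341.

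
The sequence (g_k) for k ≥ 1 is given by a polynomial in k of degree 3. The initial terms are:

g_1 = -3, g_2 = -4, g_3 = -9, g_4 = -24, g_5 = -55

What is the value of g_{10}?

-660

1st diffs: -1, -5, -15, -31.
2nd diffs: -4, -10, -16.
3rd diffs: -6, -6 (constant).
So g_k = -k^3 + 4k^2 - 6k.
Evaluating at k = 10 gives g_{10} = -660.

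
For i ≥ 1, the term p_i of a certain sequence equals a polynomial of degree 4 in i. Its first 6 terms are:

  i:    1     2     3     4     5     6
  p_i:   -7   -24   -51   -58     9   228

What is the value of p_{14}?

1st diffs: -17, -27, -7, 67, 219.
2nd diffs: -10, 20, 74, 152.
3rd diffs: 30, 54, 78.
4th diffs: 24, 24 (constant).
Newton forward-difference form: p_i = -7 + (-17)·C(i-1,1) + (-10)·C(i-1,2) + 30·C(i-1,3) + 24·C(i-1,4).
At i = 14: i-1 = 13, so p_{14} = -7 - 221 - 780 + 8580 + 17160 = 24732.

24732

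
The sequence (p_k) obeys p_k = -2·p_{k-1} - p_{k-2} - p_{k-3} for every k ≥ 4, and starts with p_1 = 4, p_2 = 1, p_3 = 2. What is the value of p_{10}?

-222

p_4 = -9; p_5 = 15; p_6 = -23; p_7 = 40; p_8 = -72; p_9 = 127; p_{10} = -222.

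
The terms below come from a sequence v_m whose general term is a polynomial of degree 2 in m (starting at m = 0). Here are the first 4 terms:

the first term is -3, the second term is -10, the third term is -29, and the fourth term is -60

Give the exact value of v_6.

1st diffs: -7, -19, -31.
2nd diffs: -12, -12 (constant).
So v_m = -6m^2 - m - 3.
Evaluating at m = 6 gives v_6 = -225.

-225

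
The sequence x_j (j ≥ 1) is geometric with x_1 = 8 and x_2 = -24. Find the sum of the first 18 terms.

-774840976

Common ratio r = -3.
x_j = 8·(-3)^(j-1).
S = 8·((-3)^18 - 1)/(-3 - 1) = 8·(387420489 - 1)/(-4) = -774840976.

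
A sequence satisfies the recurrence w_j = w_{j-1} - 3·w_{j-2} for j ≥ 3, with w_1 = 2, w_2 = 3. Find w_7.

42

Iterate the recurrence:
w_3 = -3; w_4 = -12; w_5 = -3; w_6 = 33; w_7 = 42.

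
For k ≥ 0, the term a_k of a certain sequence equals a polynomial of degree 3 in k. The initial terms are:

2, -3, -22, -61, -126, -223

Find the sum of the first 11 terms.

1st diffs: -5, -19, -39, -65, -97.
2nd diffs: -14, -20, -26, -32.
3rd diffs: -6, -6, -6 (constant).
Newton forward-difference form: a_k = 2 + (-5)·C(k,1) + (-14)·C(k,2) + (-6)·C(k,3).
Continuing: …, -358, -537, -766, -1051, …, a_{10} = -1398.
Summing k = 0..10 (11 terms) gives -4543.

-4543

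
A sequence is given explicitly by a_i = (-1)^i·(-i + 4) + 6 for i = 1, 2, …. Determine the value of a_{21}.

23

(-1)^21 = -1; -i + 4 at i=21 is -17; so a_{21} = 23.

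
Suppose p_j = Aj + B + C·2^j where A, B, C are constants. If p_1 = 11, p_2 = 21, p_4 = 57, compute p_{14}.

The three given values yield: A + B + 2C = 11; 2A + B + 4C = 21; 4A + B + 16C = 57.
Subtracting the first from the second: A + 2C = 10.
Subtracting the second from the third: 2A + 12C = 36.
Solving: C = 2, A = 6, then B = 1.
Hence p_{14} = 6·14 + 1 + 2·16384 = 32853.

32853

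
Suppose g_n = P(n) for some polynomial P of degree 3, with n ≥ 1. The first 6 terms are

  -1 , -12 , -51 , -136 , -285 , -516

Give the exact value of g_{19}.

-19171

1st diffs: -11, -39, -85, -149, -231.
2nd diffs: -28, -46, -64, -82.
3rd diffs: -18, -18, -18 (constant).
Newton forward-difference form: g_n = -1 + (-11)·C(n-1,1) + (-28)·C(n-1,2) + (-18)·C(n-1,3).
At n = 19: n-1 = 18, so g_{19} = -1 - 198 - 4284 - 14688 = -19171.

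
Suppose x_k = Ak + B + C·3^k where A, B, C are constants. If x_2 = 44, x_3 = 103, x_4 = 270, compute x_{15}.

At k = 2, 3, 4: 2A + B + 9C = 44; 3A + B + 27C = 103; 4A + B + 81C = 270.
Subtracting the first from the second: A + 18C = 59.
Subtracting the second from the third: A + 54C = 167.
Solving: C = 3, A = 5, then B = 7.
Therefore x_{15} = 75 + 7 + 3·14348907 = 43046803.

43046803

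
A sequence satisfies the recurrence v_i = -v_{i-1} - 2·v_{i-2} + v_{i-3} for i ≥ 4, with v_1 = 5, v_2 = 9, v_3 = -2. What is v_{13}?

Step forward from the initial values:
v_4 = -11  v_5 = 24  v_6 = -4  v_7 = -55  v_8 = 87  v_9 = 19  v_{10} = -248  v_{11} = 297  v_{12} = 218  v_{13} = -1060.

-1060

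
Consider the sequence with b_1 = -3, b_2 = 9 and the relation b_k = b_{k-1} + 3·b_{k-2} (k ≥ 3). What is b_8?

Step forward from the initial values:
b_3 = 0, b_4 = 27, b_5 = 27, b_6 = 108, b_7 = 189, b_8 = 513.

513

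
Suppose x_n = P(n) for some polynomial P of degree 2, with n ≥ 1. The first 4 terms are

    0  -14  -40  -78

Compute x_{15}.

1st diffs: -14, -26, -38.
2nd diffs: -12, -12 (constant).
Newton forward-difference form: x_n = (-14)·C(n-1,1) + (-12)·C(n-1,2).
At n = 15: n-1 = 14, so x_{15} = -196 - 1092 = -1288.

-1288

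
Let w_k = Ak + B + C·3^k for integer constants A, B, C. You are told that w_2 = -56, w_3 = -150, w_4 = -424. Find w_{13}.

-7971670

Plug in k = 2, 3, 4: 2A + B + 9C = -56; 3A + B + 27C = -150; 4A + B + 81C = -424.
Subtracting the first from the second: A + 18C = -94.
Subtracting the second from the third: A + 54C = -274.
Solving: C = -5, A = -4, then B = -3.
So w_k = -4·k + (-3) + (-5)·3^k; at k=13 this is -7971670.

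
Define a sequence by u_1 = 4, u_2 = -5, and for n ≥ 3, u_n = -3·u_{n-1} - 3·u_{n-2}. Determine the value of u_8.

135

Iterate the recurrence:
u_3 = 3; u_4 = 6; u_5 = -27; u_6 = 63; u_7 = -108; u_8 = 135.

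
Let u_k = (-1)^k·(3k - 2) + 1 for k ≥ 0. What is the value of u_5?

-12

(-1)^5 = -1; 3k - 2 at k=5 is 13; so u_5 = -12.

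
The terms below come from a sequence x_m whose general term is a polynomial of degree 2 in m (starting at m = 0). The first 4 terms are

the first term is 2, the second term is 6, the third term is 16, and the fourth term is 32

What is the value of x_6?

116

1st diffs: 4, 10, 16.
2nd diffs: 6, 6 (constant).
Newton forward-difference form: x_m = 2 + 4·C(m,1) + 6·C(m,2).
At m = 6: m = 6, so x_6 = 2 + 24 + 90 = 116.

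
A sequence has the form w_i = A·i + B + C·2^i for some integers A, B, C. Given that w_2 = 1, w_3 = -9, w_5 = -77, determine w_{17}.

Plug in i = 2, 3, 5: 2A + B + 4C = 1; 3A + B + 8C = -9; 5A + B + 32C = -77.
Subtracting the first from the second: A + 4C = -10.
Subtracting the second from the third: 2A + 24C = -68.
Solving: C = -3, A = 2, then B = 9.
Hence w_{17} = 2·17 + 9 + (-3)·131072 = -393173.

-393173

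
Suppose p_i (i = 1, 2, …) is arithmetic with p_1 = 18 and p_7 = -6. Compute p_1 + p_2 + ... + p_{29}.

Common difference d = (-6 - 18) / (7 - 1) = -4.
p_i = 18 + (i - 1)·(-4).
p_{29} = -94; S = 29·(18 + (-94))/2 = -1102.

-1102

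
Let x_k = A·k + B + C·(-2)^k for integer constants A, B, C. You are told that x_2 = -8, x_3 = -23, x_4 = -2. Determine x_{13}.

Plug in k = 2, 3, 4: 2A + B + 4C = -8; 3A + B - 8C = -23; 4A + B + 16C = -2.
Subtracting the first from the second: A - 12C = -15.
Subtracting the second from the third: A + 24C = 21.
Solving: C = 1, A = -3, then B = -6.
So x_k = -3·k + (-6) + 1·(-2)^k; at k=13 this is -8237.

-8237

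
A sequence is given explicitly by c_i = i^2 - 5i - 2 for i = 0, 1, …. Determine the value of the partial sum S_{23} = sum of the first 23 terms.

Over i = 0..22: Σi = 253, Σi² = 3795.
Total = (1)·3795 + (-5)·253 + (-2)·23 = 2484.

2484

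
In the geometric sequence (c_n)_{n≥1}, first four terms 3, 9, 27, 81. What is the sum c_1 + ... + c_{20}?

Common ratio r = 3.
c_n = 3·3^(n-1).
S = 3·(3^20 - 1)/(3 - 1) = 3·(3486784401 - 1)/(2) = 5230176600.

5230176600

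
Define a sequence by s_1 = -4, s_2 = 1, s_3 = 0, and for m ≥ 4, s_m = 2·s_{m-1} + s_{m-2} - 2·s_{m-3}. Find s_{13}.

5456

Iterate the recurrence:
s_4 = 9  s_5 = 16  s_6 = 41  s_7 = 80  s_8 = 169  s_9 = 336  s_{10} = 681  s_{11} = 1360  s_{12} = 2729  s_{13} = 5456.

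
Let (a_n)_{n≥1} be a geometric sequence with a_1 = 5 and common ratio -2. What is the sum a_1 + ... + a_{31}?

a_n = 5·(-2)^(n-1).
S = 5·((-2)^31 - 1)/(-2 - 1) = 5·(-2147483648 - 1)/(-3) = 3579139415.

3579139415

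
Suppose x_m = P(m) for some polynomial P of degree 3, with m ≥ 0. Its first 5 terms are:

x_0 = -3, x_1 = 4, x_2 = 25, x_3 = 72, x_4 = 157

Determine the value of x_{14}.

5737

1st diffs: 7, 21, 47, 85.
2nd diffs: 14, 26, 38.
3rd diffs: 12, 12 (constant).
So x_m = 2m^3 + m^2 + 4m - 3.
Evaluating at m = 14 gives x_{14} = 5737.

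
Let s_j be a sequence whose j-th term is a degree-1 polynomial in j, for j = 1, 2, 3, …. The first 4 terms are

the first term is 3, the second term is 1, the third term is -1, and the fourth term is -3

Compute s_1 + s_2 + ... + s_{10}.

-60

1st diffs: -2, -2, -2 (constant).
So s_j = -2j + 5.
Continuing: …, -5, -7, -9, -11, …, s_{10} = -15.
Summing j = 1..10 (10 terms) gives -60.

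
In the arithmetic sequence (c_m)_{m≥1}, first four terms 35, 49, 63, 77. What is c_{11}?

175

Common difference d = 14.
c_m = 35 + (m - 1)·14.
c_{11} = 35 + 10·14 = 175.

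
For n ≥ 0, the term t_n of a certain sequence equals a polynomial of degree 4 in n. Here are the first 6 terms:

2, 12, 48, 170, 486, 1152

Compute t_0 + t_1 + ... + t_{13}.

166558

1st diffs: 10, 36, 122, 316, 666.
2nd diffs: 26, 86, 194, 350.
3rd diffs: 60, 108, 156.
4th diffs: 48, 48 (constant).
Newton forward-difference form: t_n = 2 + 10·C(n,1) + 26·C(n,2) + 60·C(n,3) + 48·C(n,4).
Continuing: …, 2372, 4398, 7530, 12116, …, t_{13} = 53640.
Summing n = 0..13 (14 terms) gives 166558.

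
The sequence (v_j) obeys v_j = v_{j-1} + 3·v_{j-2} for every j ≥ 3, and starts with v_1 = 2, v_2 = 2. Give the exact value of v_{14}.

65378

Step forward from the initial values:
v_3 = 8  v_4 = 14  v_5 = 38  …  v_{11} = 5366  v_{12} = 12320  v_{13} = 28418  v_{14} = 65378.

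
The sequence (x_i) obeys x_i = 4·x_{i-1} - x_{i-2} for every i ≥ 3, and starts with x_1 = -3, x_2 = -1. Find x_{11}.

-29681

Iterate the recurrence:
x_3 = -1;  x_4 = -3;  x_5 = -11;  x_6 = -41;  x_7 = -153;  x_8 = -571;  x_9 = -2131;  x_{10} = -7953;  x_{11} = -29681.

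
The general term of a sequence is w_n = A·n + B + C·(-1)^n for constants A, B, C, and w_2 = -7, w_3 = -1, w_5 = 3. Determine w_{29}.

51

Plug in n = 2, 3, 5: 2A + B + C = -7; 3A + B - C = -1; 5A + B - C = 3.
Subtracting the first from the second: A - 2C = 6.
Subtracting the second from the third: 2A = 4.
Solving: C = -2, A = 2, then B = -9.
So w_n = 2·n + (-9) + (-2)·(-1)^n; at n=29 this is 51.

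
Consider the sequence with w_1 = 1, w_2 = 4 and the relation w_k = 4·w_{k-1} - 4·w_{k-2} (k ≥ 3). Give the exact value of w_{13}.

Step forward from the initial values:
w_3 = 12; w_4 = 32; w_5 = 80; …; w_{10} = 5120; w_{11} = 11264; w_{12} = 24576; w_{13} = 53248.
(Characteristic roots are 2 and 2.)

53248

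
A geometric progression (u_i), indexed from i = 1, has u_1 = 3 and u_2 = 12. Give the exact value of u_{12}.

12582912

Common ratio r = 4.
u_i = 3·4^(i-1).
u_{12} = 3·4^11 = 12582912.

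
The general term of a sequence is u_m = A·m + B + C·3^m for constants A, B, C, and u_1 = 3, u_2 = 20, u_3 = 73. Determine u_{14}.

14348888

Write the equations: A + B + 3C = 3; 2A + B + 9C = 20; 3A + B + 27C = 73.
Subtracting the first from the second: A + 6C = 17.
Subtracting the second from the third: A + 18C = 53.
Solving: C = 3, A = -1, then B = -5.
So u_m = -1·m + (-5) + 3·3^m; at m=14 this is 14348888.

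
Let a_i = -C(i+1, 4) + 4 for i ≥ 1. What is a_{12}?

C(13, 4) = 715, so a_{12} = -711.

-711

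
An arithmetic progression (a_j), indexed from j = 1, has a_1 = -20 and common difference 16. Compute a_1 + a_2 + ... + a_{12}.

a_j = -20 + (j - 1)·16.
a_{12} = 156; S = 12·(-20 + 156)/2 = 816.

816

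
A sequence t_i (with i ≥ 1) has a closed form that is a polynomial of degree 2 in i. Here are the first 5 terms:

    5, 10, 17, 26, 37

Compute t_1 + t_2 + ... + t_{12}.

1st diffs: 5, 7, 9, 11.
2nd diffs: 2, 2, 2 (constant).
Newton forward-difference form: t_i = 5 + 5·C(i-1,1) + 2·C(i-1,2).
Continuing: …, 50, 65, 82, 101, …, t_{12} = 170.
Summing i = 1..12 (12 terms) gives 830.

830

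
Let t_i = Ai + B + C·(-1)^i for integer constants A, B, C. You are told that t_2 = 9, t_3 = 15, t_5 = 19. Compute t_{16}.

The three given values yield: 2A + B + C = 9; 3A + B - C = 15; 5A + B - C = 19.
Subtracting the first from the second: A - 2C = 6.
Subtracting the second from the third: 2A = 4.
Solving: C = -2, A = 2, then B = 7.
Therefore t_{16} = 32 + 7 + (-2)·1 = 37.

37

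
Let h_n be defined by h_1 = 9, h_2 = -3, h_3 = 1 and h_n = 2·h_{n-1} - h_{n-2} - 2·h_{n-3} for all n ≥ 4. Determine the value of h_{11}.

377

h_4 = -13;  h_5 = -21;  h_6 = -31;  h_7 = -15;  h_8 = 43;  h_9 = 163;  h_{10} = 313;  h_{11} = 377.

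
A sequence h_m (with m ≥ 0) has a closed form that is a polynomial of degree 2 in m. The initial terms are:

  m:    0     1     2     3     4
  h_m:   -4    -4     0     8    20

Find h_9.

140

1st diffs: 0, 4, 8, 12.
2nd diffs: 4, 4, 4 (constant).
So h_m = 2m^2 - 2m - 4.
Evaluating at m = 9 gives h_9 = 140.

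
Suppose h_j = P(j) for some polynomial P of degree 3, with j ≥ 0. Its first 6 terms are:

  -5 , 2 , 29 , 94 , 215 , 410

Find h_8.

1619

1st diffs: 7, 27, 65, 121, 195.
2nd diffs: 20, 38, 56, 74.
3rd diffs: 18, 18, 18 (constant).
Newton forward-difference form: h_j = -5 + 7·C(j,1) + 20·C(j,2) + 18·C(j,3).
At j = 8: j = 8, so h_8 = -5 + 56 + 560 + 1008 = 1619.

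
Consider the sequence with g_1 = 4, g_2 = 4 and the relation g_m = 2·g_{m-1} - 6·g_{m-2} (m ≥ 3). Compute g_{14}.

-333056

Compute successive terms:
g_3 = -16, g_4 = -56, g_5 = -16, …, g_{11} = 15104, g_{12} = 75904, g_{13} = 61184, g_{14} = -333056.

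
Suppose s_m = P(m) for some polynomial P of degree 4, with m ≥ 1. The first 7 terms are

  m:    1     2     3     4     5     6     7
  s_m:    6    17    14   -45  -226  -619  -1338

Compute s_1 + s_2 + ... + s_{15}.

1st diffs: 11, -3, -59, -181, -393, -719.
2nd diffs: -14, -56, -122, -212, -326.
3rd diffs: -42, -66, -90, -114.
4th diffs: -24, -24, -24 (constant).
Newton forward-difference form: s_m = 6 + 11·C(m-1,1) + (-14)·C(m-1,2) + (-42)·C(m-1,3) + (-24)·C(m-1,4).
Continuing: …, -2521, -4330, -6951, -10594, …, s_{15} = -40426.
Summing m = 1..15 (15 terms) gives -134527.

-134527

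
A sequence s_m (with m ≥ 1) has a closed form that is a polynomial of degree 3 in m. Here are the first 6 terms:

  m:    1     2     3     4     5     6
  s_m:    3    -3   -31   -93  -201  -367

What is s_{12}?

1st diffs: -6, -28, -62, -108, -166.
2nd diffs: -22, -34, -46, -58.
3rd diffs: -12, -12, -12 (constant).
Newton forward-difference form: s_m = 3 + (-6)·C(m-1,1) + (-22)·C(m-1,2) + (-12)·C(m-1,3).
At m = 12: m-1 = 11, so s_{12} = 3 - 66 - 1210 - 1980 = -3253.

-3253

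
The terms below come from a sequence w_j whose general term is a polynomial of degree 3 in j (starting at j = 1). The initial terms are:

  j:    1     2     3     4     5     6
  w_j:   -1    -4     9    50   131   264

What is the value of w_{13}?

3659

1st diffs: -3, 13, 41, 81, 133.
2nd diffs: 16, 28, 40, 52.
3rd diffs: 12, 12, 12 (constant).
Newton forward-difference form: w_j = -1 + (-3)·C(j-1,1) + 16·C(j-1,2) + 12·C(j-1,3).
At j = 13: j-1 = 12, so w_{13} = -1 - 36 + 1056 + 2640 = 3659.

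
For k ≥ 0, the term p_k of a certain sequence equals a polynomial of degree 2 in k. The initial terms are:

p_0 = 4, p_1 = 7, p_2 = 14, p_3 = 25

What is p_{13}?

355

1st diffs: 3, 7, 11.
2nd diffs: 4, 4 (constant).
Newton forward-difference form: p_k = 4 + 3·C(k,1) + 4·C(k,2).
At k = 13: k = 13, so p_{13} = 4 + 39 + 312 = 355.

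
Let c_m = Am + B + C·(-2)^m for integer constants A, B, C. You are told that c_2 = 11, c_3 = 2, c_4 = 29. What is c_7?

-106

The three given values yield: 2A + B + 4C = 11; 3A + B - 8C = 2; 4A + B + 16C = 29.
Subtracting the first from the second: A - 12C = -9.
Subtracting the second from the third: A + 24C = 27.
Solving: C = 1, A = 3, then B = 1.
So c_m = 3·m + 1 + 1·(-2)^m; at m=7 this is -106.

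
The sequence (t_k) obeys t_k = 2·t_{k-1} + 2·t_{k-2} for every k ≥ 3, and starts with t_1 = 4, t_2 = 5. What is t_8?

2600

Applying the relation repeatedly:
t_3 = 18;  t_4 = 46;  t_5 = 128;  t_6 = 348;  t_7 = 952;  t_8 = 2600.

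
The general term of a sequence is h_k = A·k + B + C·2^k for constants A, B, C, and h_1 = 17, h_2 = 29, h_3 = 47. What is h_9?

The three given values yield: A + B + 2C = 17; 2A + B + 4C = 29; 3A + B + 8C = 47.
Subtracting the first from the second: A + 2C = 12.
Subtracting the second from the third: A + 4C = 18.
Solving: C = 3, A = 6, then B = 5.
Therefore h_9 = 54 + 5 + 3·512 = 1595.

1595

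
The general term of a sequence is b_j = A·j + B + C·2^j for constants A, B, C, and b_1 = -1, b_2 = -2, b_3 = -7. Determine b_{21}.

Plug in j = 1, 2, 3: A + B + 2C = -1; 2A + B + 4C = -2; 3A + B + 8C = -7.
Subtracting the first from the second: A + 2C = -1.
Subtracting the second from the third: A + 4C = -5.
Solving: C = -2, A = 3, then B = 0.
So b_j = 3·j + 0 + (-2)·2^j; at j=21 this is -4194241.

-4194241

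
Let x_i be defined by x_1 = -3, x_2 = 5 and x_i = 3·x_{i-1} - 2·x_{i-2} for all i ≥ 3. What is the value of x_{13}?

Applying the relation repeatedly:
x_3 = 21  x_4 = 53  x_5 = 117  …  x_{10} = 4085  x_{11} = 8181  x_{12} = 16373  x_{13} = 32757.
(Characteristic roots are 2 and 1.)

32757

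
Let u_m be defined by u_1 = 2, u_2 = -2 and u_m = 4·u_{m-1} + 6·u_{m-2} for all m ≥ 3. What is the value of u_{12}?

3560512

Iterate the recurrence:
u_3 = 4  u_4 = 4  u_5 = 40  u_6 = 184  u_7 = 976  u_8 = 5008  u_9 = 25888  u_{10} = 133600  u_{11} = 689728  u_{12} = 3560512.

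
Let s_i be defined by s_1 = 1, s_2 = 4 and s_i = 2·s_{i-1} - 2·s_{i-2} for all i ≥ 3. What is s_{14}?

Iterate the recurrence:
s_3 = 6; s_4 = 4; s_5 = -4; …; s_{11} = 96; s_{12} = 64; s_{13} = -64; s_{14} = -256.

-256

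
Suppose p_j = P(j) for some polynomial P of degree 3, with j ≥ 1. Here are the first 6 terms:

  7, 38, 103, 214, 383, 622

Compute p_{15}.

1st diffs: 31, 65, 111, 169, 239.
2nd diffs: 34, 46, 58, 70.
3rd diffs: 12, 12, 12 (constant).
Newton forward-difference form: p_j = 7 + 31·C(j-1,1) + 34·C(j-1,2) + 12·C(j-1,3).
At j = 15: j-1 = 14, so p_{15} = 7 + 434 + 3094 + 4368 = 7903.

7903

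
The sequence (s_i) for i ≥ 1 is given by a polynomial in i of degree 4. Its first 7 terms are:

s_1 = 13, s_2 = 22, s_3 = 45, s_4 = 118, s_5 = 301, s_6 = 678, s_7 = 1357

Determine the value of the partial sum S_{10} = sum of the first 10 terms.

1st diffs: 9, 23, 73, 183, 377, 679.
2nd diffs: 14, 50, 110, 194, 302.
3rd diffs: 36, 60, 84, 108.
4th diffs: 24, 24, 24 (constant).
Newton forward-difference form: s_i = 13 + 9·C(i-1,1) + 14·C(i-1,2) + 36·C(i-1,3) + 24·C(i-1,4).
Continuing: 2470, 4173, 6646.
Summing i = 1..10 (10 terms) gives 15823.

15823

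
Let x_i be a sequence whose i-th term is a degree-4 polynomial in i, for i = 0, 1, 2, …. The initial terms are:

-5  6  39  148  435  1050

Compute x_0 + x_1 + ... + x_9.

26521

1st diffs: 11, 33, 109, 287, 615.
2nd diffs: 22, 76, 178, 328.
3rd diffs: 54, 102, 150.
4th diffs: 48, 48 (constant).
Newton forward-difference form: x_i = -5 + 11·C(i,1) + 22·C(i,2) + 54·C(i,3) + 48·C(i,4).
Continuing: 2191, 4104, 7083, 11470.
Summing i = 0..9 (10 terms) gives 26521.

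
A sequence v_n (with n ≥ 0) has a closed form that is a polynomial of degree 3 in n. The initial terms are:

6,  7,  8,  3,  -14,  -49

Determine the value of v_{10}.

-704

1st diffs: 1, 1, -5, -17, -35.
2nd diffs: 0, -6, -12, -18.
3rd diffs: -6, -6, -6 (constant).
Newton forward-difference form: v_n = 6 + 1·C(n,1) + (-6)·C(n,3).
At n = 10: n = 10, so v_{10} = 6 + 10 - 720 = -704.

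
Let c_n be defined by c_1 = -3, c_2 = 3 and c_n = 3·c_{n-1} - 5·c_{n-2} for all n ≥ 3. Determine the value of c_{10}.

Compute successive terms:
c_3 = 24  c_4 = 57  c_5 = 51  c_6 = -132  c_7 = -651  c_8 = -1293  c_9 = -624  c_{10} = 4593.

4593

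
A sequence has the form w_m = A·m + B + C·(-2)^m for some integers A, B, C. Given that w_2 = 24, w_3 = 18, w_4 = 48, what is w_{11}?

-1974

At m = 2, 3, 4: 2A + B + 4C = 24; 3A + B - 8C = 18; 4A + B + 16C = 48.
Subtracting the first from the second: A - 12C = -6.
Subtracting the second from the third: A + 24C = 30.
Solving: C = 1, A = 6, then B = 8.
Therefore w_{11} = 66 + 8 + 1·(-2048) = -1974.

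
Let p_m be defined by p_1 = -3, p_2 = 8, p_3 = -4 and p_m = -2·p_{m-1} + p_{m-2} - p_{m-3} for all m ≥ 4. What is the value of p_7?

Compute successive terms:
p_4 = 19; p_5 = -50; p_6 = 123; p_7 = -315.

-315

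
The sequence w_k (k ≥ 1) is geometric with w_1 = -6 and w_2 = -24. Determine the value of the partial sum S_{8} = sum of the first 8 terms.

Common ratio r = 4.
w_k = (-6)·4^(k-1).
S = (-6)·(4^8 - 1)/(4 - 1) = (-6)·(65536 - 1)/(3) = -131070.

-131070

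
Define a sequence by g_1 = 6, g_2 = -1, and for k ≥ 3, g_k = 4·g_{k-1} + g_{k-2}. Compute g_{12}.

Applying the relation repeatedly:
g_3 = 2;  g_4 = 7;  g_5 = 30;  g_6 = 127;  g_7 = 538;  g_8 = 2279;  g_9 = 9654;  g_{10} = 40895;  g_{11} = 173234;  g_{12} = 733831.

733831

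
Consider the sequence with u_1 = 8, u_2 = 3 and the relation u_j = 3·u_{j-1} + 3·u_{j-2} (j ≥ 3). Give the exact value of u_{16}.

978560028

Iterate the recurrence:
u_3 = 33;  u_4 = 108;  u_5 = 423;  …;  u_{13} = 17956728;  u_{14} = 68079123;  u_{15} = 258107553;  u_{16} = 978560028.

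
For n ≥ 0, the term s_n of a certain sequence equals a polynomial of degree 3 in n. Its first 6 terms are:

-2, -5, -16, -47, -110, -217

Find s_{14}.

1st diffs: -3, -11, -31, -63, -107.
2nd diffs: -8, -20, -32, -44.
3rd diffs: -12, -12, -12 (constant).
Newton forward-difference form: s_n = -2 + (-3)·C(n,1) + (-8)·C(n,2) + (-12)·C(n,3).
At n = 14: n = 14, so s_{14} = -2 - 42 - 728 - 4368 = -5140.

-5140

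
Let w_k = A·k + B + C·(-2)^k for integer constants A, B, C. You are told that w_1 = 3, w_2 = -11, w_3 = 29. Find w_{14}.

-49103

At k = 1, 2, 3: A + B - 2C = 3; 2A + B + 4C = -11; 3A + B - 8C = 29.
Subtracting the first from the second: A + 6C = -14.
Subtracting the second from the third: A - 12C = 40.
Solving: C = -3, A = 4, then B = -7.
Hence w_{14} = 4·14 + (-7) + (-3)·16384 = -49103.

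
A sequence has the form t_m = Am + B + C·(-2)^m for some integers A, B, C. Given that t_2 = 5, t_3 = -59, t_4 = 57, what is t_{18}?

Write the equations: 2A + B + 4C = 5; 3A + B - 8C = -59; 4A + B + 16C = 57.
Subtracting the first from the second: A - 12C = -64.
Subtracting the second from the third: A + 24C = 116.
Solving: C = 5, A = -4, then B = -7.
Therefore t_{18} = -72 + (-7) + 5·262144 = 1310641.

1310641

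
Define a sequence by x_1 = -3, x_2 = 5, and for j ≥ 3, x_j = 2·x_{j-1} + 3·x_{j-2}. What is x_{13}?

265717

Iterate the recurrence:
x_3 = 1  x_4 = 17  x_5 = 37  …  x_{10} = 9845  x_{11} = 29521  x_{12} = 88577  x_{13} = 265717.
(Characteristic roots are 3 and -1.)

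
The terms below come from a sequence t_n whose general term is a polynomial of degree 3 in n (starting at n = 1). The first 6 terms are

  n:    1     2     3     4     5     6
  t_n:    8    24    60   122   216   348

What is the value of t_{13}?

2840

1st diffs: 16, 36, 62, 94, 132.
2nd diffs: 20, 26, 32, 38.
3rd diffs: 6, 6, 6 (constant).
So t_n = n^3 + 4n^2 - 3n + 6.
Evaluating at n = 13 gives t_{13} = 2840.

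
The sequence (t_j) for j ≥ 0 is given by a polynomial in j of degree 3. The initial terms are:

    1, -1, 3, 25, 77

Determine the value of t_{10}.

1691

1st diffs: -2, 4, 22, 52.
2nd diffs: 6, 18, 30.
3rd diffs: 12, 12 (constant).
Newton forward-difference form: t_j = 1 + (-2)·C(j,1) + 6·C(j,2) + 12·C(j,3).
At j = 10: j = 10, so t_{10} = 1 - 20 + 270 + 1440 = 1691.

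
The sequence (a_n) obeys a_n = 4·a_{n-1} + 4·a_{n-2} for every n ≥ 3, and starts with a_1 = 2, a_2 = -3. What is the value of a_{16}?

-4291739648

Iterate the recurrence:
a_3 = -4, a_4 = -28, a_5 = -128, …, a_{13} = -38125568, a_{14} = -184086528, a_{15} = -888848384, a_{16} = -4291739648.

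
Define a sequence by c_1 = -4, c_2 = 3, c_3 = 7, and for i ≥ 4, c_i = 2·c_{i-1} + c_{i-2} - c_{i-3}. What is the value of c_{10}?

Applying the relation repeatedly:
c_4 = 21, c_5 = 46, c_6 = 106, c_7 = 237, c_8 = 534, c_9 = 1199, c_{10} = 2695.

2695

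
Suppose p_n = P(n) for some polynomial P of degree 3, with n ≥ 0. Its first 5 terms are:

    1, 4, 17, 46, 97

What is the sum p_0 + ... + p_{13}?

1st diffs: 3, 13, 29, 51.
2nd diffs: 10, 16, 22.
3rd diffs: 6, 6 (constant).
Newton forward-difference form: p_n = 1 + 3·C(n,1) + 10·C(n,2) + 6·C(n,3).
Continuing: …, 176, 289, 442, 641, …, p_{13} = 2536.
Summing n = 0..13 (14 terms) gives 9933.

9933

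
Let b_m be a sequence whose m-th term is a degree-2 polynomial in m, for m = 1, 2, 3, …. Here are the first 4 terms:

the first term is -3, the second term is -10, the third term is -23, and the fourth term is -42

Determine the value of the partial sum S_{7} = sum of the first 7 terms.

1st diffs: -7, -13, -19.
2nd diffs: -6, -6 (constant).
Newton forward-difference form: b_m = -3 + (-7)·C(m-1,1) + (-6)·C(m-1,2).
Continuing: -67, -98, -135.
Summing m = 1..7 (7 terms) gives -378.

-378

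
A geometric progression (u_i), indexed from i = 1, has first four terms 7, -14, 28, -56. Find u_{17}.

Common ratio r = -2.
u_i = 7·(-2)^(i-1).
u_{17} = 7·(-2)^16 = 458752.

458752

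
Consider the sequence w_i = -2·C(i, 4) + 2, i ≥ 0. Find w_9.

-250

C(9, 4) = 126, so w_9 = -250.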